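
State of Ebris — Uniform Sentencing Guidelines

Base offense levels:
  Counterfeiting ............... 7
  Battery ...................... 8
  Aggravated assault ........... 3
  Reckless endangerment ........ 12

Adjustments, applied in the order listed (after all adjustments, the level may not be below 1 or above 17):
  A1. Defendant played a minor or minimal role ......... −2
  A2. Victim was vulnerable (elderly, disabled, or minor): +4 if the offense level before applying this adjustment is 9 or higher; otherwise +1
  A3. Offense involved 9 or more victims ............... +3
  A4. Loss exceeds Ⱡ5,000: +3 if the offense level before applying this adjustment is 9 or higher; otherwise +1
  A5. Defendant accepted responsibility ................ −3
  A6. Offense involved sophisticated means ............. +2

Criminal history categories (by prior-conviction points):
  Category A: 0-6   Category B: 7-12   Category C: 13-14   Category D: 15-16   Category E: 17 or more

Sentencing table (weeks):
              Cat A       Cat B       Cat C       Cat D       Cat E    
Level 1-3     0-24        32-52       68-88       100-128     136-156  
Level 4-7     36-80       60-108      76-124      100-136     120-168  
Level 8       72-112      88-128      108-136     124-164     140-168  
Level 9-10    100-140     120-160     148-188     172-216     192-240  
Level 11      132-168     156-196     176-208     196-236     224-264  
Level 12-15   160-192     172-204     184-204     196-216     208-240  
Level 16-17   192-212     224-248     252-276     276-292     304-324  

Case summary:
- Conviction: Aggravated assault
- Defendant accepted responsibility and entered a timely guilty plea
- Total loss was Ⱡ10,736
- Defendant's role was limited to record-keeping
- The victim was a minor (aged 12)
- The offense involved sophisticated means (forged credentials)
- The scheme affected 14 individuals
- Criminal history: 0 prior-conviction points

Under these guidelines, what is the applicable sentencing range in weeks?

36-80 weeks

Base offense level for aggravated assault: 3.
A1 applies: 3 − 2 = 1.
A2 applies (level before this adjustment is 1 < 9, so +1): 1 + 1 = 2.
A3 applies: 2 + 3 = 5.
A4 applies (level before this adjustment is 5 < 9, so +1): 5 + 1 = 6.
A5 applies: 6 − 3 = 3.
A6 applies: 3 + 2 = 5.
Final offense level: 5.
Criminal history: 0 prior points → Category A (0-6).
Level 5 falls in the 4-7 band.
Grid: Level 4-7 × Category A = 36-80 weeks.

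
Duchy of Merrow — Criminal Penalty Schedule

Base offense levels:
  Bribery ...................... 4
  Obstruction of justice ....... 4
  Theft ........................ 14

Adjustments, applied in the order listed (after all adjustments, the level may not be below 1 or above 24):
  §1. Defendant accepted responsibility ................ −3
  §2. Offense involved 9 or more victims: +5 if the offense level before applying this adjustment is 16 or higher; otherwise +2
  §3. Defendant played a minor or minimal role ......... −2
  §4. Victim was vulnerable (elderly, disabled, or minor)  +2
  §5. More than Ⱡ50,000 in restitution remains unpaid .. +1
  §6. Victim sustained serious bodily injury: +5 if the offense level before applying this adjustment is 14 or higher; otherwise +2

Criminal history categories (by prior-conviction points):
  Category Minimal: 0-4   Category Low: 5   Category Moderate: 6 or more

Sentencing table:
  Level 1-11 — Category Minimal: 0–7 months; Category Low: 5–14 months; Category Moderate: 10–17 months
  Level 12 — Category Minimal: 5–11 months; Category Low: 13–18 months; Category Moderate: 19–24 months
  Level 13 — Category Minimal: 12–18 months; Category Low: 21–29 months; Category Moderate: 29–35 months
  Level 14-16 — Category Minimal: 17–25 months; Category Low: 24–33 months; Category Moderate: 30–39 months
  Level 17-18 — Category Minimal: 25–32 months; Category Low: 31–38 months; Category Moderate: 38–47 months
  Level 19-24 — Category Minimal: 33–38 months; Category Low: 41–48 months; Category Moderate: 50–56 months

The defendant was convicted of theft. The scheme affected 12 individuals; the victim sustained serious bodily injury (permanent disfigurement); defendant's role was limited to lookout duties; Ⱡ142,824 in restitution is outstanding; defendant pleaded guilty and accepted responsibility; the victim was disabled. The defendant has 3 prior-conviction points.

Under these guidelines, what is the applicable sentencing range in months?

33-38 months

Base offense level for theft: 14.
§1 applies: 14 − 3 = 11.
§2 applies (level before this adjustment is 11 < 16, so +2): 11 + 2 = 13.
§3 applies: 13 − 2 = 11.
§4 applies: 11 + 2 = 13.
§5 applies: 13 + 1 = 14.
§6 applies (level before this adjustment is 14 ≥ 14, so +5): 14 + 5 = 19.
Final offense level: 19.
Criminal history: 3 prior points → Category Minimal (0-4).
Level 19 falls in the 19-24 band.
Grid: Level 19-24 × Category Minimal = 33-38 months.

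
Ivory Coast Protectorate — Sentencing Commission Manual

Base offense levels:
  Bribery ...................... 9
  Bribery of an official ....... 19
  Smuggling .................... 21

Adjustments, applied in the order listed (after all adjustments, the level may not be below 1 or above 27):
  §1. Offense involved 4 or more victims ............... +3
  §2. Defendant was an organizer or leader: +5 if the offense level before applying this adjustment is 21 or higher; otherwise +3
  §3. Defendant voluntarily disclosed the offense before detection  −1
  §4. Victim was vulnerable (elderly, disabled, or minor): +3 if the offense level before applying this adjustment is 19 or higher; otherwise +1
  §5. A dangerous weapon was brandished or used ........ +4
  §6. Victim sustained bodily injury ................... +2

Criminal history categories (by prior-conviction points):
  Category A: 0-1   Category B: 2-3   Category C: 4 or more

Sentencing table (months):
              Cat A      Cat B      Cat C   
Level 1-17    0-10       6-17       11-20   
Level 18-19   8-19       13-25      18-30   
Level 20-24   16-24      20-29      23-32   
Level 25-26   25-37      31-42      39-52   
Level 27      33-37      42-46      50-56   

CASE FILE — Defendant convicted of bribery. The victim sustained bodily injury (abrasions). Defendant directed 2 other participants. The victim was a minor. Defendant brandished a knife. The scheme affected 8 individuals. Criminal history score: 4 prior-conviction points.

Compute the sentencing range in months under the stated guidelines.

Base offense level for bribery: 9.
§1 applies: 9 + 3 = 12.
§2 applies (level before this adjustment is 12 < 21, so +3): 12 + 3 = 15.
§3 does not apply.
§4 applies (level before this adjustment is 15 < 19, so +1): 15 + 1 = 16.
§5 applies: 16 + 4 = 20.
§6 applies: 20 + 2 = 22.
Final offense level: 22.
Criminal history: 4 prior points → Category C (4+).
Level 22 falls in the 20-24 band.
Grid: Level 20-24 × Category C = 23-32 months.

23-32 months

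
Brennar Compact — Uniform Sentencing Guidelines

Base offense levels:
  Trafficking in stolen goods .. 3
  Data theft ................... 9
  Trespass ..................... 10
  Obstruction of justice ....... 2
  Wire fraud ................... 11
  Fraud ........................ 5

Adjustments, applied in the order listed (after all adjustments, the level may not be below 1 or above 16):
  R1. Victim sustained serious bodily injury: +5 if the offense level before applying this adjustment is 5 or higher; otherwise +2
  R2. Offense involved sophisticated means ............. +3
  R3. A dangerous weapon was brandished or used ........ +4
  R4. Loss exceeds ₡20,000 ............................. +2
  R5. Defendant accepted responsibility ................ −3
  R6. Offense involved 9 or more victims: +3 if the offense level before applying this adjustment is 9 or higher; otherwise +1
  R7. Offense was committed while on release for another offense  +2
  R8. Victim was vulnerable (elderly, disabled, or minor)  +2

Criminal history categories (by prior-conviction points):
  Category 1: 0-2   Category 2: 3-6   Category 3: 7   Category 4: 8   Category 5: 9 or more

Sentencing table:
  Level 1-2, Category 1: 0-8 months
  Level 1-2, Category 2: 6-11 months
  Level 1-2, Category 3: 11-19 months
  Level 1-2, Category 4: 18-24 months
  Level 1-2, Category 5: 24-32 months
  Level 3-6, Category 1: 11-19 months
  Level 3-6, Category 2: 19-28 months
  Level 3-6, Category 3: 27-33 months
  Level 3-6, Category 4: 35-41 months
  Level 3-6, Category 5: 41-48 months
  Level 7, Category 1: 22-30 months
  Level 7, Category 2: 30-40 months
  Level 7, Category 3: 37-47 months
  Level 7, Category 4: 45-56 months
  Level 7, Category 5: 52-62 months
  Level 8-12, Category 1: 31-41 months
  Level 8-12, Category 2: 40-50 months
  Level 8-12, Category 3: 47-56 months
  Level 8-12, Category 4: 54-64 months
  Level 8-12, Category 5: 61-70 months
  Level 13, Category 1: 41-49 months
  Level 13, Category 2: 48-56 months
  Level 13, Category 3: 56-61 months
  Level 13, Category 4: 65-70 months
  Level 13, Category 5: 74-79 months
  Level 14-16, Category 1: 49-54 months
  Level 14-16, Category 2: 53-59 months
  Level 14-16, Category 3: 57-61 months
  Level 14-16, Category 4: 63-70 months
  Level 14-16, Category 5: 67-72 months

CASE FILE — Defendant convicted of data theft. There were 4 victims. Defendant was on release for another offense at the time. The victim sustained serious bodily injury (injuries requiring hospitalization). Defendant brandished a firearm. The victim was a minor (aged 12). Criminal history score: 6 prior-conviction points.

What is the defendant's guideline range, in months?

Base offense level for data theft: 9.
R1 applies (level before this adjustment is 9 ≥ 5, so +5): 9 + 5 = 14.
R2 does not apply.
R3 applies: 14 + 4 = 18.
R4 does not apply.
R5 does not apply.
R6 does not apply.
R7 applies: 18 + 2 = 20.
R8 applies: 20 + 2 = 22.
Level 22 exceeds the maximum of 16; capped at 16.
Final offense level: 16.
Criminal history: 6 prior points → Category 2 (3-6).
Level 16 falls in the 14-16 band.
Grid: Level 14-16 × Category 2 = 53-59 months.

53-59 months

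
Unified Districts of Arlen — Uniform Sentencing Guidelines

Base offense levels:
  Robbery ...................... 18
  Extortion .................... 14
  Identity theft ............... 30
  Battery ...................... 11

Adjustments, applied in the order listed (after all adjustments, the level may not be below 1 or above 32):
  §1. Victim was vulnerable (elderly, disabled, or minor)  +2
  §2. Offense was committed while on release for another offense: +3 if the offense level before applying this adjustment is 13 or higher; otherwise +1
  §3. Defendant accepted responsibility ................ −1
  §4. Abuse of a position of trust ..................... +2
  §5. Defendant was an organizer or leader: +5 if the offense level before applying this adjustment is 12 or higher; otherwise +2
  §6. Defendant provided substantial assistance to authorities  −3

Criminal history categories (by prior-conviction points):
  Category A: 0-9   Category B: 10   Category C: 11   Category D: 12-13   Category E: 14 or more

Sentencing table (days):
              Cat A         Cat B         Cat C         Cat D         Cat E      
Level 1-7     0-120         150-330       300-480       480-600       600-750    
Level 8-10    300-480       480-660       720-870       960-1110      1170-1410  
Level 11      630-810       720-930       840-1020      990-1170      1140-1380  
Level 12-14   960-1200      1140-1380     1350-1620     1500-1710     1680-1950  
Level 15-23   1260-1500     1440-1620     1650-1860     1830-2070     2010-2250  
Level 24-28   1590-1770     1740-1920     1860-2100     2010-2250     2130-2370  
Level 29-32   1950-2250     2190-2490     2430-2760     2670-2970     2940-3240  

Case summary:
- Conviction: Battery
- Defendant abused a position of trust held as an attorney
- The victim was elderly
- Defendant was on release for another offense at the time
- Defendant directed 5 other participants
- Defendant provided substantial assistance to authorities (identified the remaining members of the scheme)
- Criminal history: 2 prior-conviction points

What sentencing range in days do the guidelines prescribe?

Base offense level for battery: 11.
§1 applies: 11 + 2 = 13.
§2 applies (level before this adjustment is 13 ≥ 13, so +3): 13 + 3 = 16.
§3 does not apply.
§4 applies: 16 + 2 = 18.
§5 applies (level before this adjustment is 18 ≥ 12, so +5): 18 + 5 = 23.
§6 applies: 23 − 3 = 20.
Final offense level: 20.
Criminal history: 2 prior points → Category A (0-9).
Level 20 falls in the 15-23 band.
Grid: Level 15-23 × Category A = 1260-1500 days.

1260-1500 days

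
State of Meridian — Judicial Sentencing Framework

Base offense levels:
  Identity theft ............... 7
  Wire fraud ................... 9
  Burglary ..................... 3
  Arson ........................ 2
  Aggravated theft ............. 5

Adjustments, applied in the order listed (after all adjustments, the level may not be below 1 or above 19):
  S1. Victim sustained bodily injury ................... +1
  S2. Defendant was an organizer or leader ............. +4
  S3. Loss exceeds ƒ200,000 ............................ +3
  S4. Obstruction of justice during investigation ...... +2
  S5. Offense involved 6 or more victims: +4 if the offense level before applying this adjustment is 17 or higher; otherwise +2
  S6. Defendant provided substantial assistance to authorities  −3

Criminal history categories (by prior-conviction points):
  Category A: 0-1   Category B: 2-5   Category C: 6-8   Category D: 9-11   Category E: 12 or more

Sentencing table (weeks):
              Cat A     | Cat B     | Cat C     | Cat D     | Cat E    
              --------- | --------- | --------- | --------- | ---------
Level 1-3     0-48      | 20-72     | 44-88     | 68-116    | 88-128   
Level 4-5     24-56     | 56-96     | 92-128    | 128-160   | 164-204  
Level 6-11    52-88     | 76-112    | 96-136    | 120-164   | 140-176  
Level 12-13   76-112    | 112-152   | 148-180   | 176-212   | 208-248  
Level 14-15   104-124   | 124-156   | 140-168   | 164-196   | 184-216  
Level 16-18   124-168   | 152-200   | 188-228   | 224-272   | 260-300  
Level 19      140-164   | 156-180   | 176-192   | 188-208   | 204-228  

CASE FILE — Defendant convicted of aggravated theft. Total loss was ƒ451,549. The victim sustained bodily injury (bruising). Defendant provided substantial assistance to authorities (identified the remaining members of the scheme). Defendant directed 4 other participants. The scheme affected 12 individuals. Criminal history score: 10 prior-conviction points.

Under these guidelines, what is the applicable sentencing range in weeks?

176-212 weeks

Base offense level for aggravated theft: 5.
S1 applies: 5 + 1 = 6.
S2 applies: 6 + 4 = 10.
S3 applies: 10 + 3 = 13.
S5 applies (level before this adjustment is 13 < 17, so +2): 13 + 2 = 15.
S6 applies: 15 − 3 = 12.
Final offense level: 12.
Criminal history: 10 prior points → Category D (9-11).
Level 12 falls in the 12-13 band.
Grid: Level 12-13 × Category D = 176-212 weeks.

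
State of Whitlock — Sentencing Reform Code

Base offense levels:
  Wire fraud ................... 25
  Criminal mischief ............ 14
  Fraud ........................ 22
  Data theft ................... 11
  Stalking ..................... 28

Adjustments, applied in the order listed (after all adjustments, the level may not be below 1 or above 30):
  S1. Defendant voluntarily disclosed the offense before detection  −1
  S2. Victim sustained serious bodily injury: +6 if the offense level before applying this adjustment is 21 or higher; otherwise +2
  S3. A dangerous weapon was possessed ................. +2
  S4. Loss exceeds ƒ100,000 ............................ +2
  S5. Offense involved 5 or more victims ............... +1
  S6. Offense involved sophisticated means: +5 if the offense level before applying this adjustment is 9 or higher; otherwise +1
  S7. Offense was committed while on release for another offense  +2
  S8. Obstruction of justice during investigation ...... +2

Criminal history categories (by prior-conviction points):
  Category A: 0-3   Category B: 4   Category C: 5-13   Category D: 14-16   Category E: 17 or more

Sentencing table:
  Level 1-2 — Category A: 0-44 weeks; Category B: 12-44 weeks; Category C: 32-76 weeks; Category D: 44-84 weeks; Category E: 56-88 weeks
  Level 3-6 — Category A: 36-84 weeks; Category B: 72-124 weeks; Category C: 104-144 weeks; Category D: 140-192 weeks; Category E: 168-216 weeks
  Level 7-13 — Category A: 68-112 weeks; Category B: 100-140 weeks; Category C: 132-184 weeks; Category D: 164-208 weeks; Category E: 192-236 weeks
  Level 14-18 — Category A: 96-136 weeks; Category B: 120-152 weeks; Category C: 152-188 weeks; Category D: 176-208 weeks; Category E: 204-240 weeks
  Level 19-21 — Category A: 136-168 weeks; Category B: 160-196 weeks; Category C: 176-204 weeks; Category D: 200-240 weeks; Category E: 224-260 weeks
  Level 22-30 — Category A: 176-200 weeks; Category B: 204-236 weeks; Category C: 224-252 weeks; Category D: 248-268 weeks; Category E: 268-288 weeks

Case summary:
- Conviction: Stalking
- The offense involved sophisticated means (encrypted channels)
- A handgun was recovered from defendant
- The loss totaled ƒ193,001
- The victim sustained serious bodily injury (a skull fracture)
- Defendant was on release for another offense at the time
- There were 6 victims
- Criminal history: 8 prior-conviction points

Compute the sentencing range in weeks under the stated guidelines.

224-252 weeks

Base offense level for stalking: 28.
S1 does not apply.
S2 applies (level before this adjustment is 28 ≥ 21, so +6): 28 + 6 = 34.
S3 applies: 34 + 2 = 36.
S4 applies: 36 + 2 = 38.
S5 applies: 38 + 1 = 39.
S6 applies (level before this adjustment is 39 ≥ 9, so +5): 39 + 5 = 44.
S7 applies: 44 + 2 = 46.
Level 46 exceeds the maximum of 30; capped at 30.
Final offense level: 30.
Criminal history: 8 prior points → Category C (5-13).
Level 30 falls in the 22-30 band.
Grid: Level 22-30 × Category C = 224-252 weeks.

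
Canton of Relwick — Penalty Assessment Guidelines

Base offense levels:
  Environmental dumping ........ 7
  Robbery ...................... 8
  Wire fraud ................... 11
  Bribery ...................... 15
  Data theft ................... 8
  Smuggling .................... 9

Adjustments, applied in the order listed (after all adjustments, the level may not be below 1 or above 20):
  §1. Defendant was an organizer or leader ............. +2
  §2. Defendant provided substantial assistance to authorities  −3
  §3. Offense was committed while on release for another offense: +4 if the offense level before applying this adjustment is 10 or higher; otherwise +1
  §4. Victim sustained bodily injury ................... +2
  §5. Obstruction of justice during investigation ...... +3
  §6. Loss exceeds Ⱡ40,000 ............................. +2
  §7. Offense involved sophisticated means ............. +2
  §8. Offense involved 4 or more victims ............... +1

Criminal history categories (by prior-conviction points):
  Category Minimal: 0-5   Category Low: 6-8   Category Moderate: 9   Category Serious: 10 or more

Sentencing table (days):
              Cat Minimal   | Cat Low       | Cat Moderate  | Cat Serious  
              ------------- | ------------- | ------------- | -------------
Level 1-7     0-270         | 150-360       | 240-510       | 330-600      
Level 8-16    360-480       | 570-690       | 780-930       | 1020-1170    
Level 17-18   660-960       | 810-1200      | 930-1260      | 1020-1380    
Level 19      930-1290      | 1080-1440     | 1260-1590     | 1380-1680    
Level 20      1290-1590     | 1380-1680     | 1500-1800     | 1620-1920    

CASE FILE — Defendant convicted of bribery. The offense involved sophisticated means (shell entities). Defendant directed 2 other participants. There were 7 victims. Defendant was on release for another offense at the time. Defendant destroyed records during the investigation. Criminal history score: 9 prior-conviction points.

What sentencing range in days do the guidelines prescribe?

1500-1800 days

Base offense level for bribery: 15.
§1 applies: 15 + 2 = 17.
§3 applies (level before this adjustment is 17 ≥ 10, so +4): 17 + 4 = 21.
§5 applies: 21 + 3 = 24.
§7 applies: 24 + 2 = 26.
§8 applies: 26 + 1 = 27.
Level 27 exceeds the maximum of 20; capped at 20.
Final offense level: 20.
Criminal history: 9 prior points → Category Moderate (9).
Level 20 falls in the 20 band.
Grid: Level 20 × Category Moderate = 1500-1800 days.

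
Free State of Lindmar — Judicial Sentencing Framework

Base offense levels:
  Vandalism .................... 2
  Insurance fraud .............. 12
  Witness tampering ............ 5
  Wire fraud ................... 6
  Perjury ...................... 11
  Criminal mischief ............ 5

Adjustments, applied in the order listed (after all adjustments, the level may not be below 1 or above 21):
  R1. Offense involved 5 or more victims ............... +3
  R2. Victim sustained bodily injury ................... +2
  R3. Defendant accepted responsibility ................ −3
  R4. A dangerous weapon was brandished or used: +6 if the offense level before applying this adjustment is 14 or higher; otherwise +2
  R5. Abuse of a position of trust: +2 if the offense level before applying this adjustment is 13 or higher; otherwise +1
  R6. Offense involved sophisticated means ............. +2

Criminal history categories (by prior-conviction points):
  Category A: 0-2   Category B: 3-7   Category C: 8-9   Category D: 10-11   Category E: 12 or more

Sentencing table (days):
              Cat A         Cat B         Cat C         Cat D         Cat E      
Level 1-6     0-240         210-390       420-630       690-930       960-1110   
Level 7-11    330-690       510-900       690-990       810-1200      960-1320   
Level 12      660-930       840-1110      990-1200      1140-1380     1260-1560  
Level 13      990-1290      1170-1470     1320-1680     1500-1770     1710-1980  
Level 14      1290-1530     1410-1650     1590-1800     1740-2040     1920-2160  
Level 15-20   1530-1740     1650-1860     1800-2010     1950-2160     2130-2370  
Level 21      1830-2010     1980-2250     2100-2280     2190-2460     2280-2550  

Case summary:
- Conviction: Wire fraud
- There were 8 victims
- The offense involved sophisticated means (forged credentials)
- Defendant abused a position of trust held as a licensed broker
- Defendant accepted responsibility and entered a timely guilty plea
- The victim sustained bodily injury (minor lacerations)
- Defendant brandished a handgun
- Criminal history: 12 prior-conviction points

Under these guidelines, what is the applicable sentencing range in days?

1710-1980 days

Base offense level for wire fraud: 6.
R1 applies: 6 + 3 = 9.
R2 applies: 9 + 2 = 11.
R3 applies: 11 − 3 = 8.
R4 applies (level before this adjustment is 8 < 14, so +2): 8 + 2 = 10.
R5 applies (level before this adjustment is 10 < 13, so +1): 10 + 1 = 11.
R6 applies: 11 + 2 = 13.
Final offense level: 13.
Criminal history: 12 prior points → Category E (12+).
Level 13 falls in the 13 band.
Grid: Level 13 × Category E = 1710-1980 days.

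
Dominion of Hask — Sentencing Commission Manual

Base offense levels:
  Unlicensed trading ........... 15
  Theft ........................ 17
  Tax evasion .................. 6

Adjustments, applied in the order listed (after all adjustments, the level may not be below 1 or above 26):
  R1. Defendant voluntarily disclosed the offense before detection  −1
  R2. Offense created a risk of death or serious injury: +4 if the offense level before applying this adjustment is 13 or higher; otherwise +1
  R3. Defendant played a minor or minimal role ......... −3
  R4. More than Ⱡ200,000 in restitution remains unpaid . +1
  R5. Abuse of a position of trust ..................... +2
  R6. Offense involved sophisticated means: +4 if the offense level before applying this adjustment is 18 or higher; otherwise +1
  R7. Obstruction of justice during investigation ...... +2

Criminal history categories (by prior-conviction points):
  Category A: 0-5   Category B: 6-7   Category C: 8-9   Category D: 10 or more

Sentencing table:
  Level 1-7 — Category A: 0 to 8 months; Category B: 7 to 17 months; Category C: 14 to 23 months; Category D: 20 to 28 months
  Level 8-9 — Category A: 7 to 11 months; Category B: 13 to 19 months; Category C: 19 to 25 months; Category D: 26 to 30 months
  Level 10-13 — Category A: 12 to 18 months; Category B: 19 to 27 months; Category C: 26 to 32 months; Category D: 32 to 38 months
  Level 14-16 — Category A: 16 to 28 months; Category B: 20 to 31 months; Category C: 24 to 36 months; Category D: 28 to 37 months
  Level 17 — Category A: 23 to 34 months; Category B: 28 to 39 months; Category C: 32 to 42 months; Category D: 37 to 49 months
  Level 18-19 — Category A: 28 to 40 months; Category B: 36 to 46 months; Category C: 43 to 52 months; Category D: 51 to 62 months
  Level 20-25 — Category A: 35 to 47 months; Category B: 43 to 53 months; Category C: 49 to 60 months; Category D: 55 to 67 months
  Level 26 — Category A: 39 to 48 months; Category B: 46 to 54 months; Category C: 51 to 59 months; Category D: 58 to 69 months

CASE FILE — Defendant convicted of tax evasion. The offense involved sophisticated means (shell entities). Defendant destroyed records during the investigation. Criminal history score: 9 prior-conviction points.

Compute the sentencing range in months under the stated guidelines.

19-25 months

Base offense level for tax evasion: 6.
R1 does not apply.
R2 does not apply.
R3 does not apply.
R4 does not apply.
R6 applies (level before this adjustment is 6 < 18, so +1): 6 + 1 = 7.
R7 applies: 7 + 2 = 9.
Final offense level: 9.
Criminal history: 9 prior points → Category C (8-9).
Level 9 falls in the 8-9 band.
Grid: Level 8-9 × Category C = 19-25 months.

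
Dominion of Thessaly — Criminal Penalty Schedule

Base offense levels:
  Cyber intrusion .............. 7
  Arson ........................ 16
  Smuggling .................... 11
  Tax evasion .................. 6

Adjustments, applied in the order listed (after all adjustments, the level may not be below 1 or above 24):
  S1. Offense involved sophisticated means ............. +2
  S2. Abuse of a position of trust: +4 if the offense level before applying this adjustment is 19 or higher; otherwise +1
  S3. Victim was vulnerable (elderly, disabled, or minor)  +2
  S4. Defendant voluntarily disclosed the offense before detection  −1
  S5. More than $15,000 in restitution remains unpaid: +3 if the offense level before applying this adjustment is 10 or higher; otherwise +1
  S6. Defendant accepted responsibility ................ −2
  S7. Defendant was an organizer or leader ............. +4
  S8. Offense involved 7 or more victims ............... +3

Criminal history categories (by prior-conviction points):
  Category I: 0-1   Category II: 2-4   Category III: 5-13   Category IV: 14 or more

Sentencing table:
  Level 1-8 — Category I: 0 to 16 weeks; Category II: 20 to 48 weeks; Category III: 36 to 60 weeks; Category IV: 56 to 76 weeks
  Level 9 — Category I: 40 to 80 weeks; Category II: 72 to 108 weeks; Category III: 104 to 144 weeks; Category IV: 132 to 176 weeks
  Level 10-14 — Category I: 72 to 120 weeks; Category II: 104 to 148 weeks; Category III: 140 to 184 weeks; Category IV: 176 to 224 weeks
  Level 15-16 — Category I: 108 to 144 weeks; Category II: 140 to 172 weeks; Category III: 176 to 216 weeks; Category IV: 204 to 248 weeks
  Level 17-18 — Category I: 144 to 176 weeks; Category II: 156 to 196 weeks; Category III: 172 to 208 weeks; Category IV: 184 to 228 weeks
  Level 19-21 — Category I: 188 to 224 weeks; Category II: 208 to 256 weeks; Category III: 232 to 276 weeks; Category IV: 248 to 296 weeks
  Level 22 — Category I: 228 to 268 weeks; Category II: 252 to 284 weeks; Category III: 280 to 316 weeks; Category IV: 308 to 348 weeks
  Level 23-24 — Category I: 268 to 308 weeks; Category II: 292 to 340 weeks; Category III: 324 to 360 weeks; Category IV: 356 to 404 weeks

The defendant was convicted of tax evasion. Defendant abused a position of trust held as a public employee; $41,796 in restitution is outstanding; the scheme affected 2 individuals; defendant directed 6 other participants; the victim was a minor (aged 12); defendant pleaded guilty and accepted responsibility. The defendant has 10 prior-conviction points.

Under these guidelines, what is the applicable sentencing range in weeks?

Base offense level for tax evasion: 6.
S1 does not apply.
S2 applies (level before this adjustment is 6 < 19, so +1): 6 + 1 = 7.
S3 applies: 7 + 2 = 9.
S4 does not apply.
S5 applies (level before this adjustment is 9 < 10, so +1): 9 + 1 = 10.
S6 applies: 10 − 2 = 8.
S7 applies: 8 + 4 = 12.
S8 does not apply.
Final offense level: 12.
Criminal history: 10 prior points → Category III (5-13).
Level 12 falls in the 10-14 band.
Grid: Level 10-14 × Category III = 140-184 weeks.

140-184 weeks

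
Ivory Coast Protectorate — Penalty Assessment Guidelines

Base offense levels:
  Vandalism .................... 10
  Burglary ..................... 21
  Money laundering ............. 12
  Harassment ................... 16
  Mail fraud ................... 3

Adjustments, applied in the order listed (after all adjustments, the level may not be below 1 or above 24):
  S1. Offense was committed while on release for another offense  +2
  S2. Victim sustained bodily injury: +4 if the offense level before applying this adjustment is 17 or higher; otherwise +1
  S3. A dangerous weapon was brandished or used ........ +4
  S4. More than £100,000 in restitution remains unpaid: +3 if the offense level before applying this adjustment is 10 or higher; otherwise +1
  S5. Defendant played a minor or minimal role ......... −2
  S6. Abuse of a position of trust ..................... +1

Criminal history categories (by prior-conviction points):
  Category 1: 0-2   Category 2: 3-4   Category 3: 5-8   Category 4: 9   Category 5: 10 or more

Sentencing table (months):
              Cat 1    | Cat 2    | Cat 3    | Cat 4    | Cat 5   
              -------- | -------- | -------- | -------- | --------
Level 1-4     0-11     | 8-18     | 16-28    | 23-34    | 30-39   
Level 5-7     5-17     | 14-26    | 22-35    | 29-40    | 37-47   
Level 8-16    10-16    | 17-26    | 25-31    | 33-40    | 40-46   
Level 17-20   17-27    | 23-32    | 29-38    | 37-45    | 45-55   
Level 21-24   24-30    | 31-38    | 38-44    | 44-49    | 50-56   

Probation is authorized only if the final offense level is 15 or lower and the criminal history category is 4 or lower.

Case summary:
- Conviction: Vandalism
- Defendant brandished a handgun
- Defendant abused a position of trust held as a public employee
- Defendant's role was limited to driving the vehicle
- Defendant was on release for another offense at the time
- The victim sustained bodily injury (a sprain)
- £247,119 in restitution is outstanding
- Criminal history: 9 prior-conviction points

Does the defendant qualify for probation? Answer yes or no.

Base offense level for vandalism: 10.
S1 applies: 10 + 2 = 12.
S2 applies (level before this adjustment is 12 < 17, so +1): 12 + 1 = 13.
S3 applies: 13 + 4 = 17.
S4 applies (level before this adjustment is 17 ≥ 10, so +3): 17 + 3 = 20.
S5 applies: 20 − 2 = 18.
S6 applies: 18 + 1 = 19.
Final offense level: 19.
Criminal history: 9 prior points → Category 4 (9).
Level 19 falls in the 17-20 band.
Grid: Level 17-20 × Category 4 = 37-45 months.
Probation check: level 19 > 15 and category 4 ≤ 4 → not eligible.

No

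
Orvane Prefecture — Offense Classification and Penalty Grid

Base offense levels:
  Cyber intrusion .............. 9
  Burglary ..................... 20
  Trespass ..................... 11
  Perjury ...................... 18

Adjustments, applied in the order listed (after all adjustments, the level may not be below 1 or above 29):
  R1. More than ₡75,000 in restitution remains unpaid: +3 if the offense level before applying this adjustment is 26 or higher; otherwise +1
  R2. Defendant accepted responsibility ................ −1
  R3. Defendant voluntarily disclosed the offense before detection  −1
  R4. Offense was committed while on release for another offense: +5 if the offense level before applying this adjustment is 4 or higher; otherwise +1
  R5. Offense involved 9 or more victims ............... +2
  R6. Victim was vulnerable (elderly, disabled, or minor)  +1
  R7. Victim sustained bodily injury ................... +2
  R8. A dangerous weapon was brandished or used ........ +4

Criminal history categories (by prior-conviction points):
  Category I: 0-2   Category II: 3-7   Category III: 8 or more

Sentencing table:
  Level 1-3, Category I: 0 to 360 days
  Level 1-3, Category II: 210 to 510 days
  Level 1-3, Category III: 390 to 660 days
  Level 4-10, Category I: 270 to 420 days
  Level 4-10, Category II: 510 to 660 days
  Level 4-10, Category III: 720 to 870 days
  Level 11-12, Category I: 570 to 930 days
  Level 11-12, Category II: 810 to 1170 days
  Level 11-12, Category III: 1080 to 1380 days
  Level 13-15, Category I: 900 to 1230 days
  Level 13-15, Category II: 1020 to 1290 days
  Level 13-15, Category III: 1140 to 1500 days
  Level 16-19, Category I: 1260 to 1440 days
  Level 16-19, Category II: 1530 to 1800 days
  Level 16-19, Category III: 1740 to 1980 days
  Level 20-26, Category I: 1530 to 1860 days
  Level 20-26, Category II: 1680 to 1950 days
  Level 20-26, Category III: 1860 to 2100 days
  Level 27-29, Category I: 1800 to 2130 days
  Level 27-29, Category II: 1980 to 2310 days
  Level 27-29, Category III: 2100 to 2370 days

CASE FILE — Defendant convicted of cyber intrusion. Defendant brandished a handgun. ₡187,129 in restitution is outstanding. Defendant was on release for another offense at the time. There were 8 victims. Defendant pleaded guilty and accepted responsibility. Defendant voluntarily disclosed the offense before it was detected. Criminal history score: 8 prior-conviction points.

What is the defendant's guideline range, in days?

1740-1980 days

Base offense level for cyber intrusion: 9.
R1 applies (level before this adjustment is 9 < 26, so +1): 9 + 1 = 10.
R2 applies: 10 − 1 = 9.
R3 applies: 9 − 1 = 8.
R4 applies (level before this adjustment is 8 ≥ 4, so +5): 8 + 5 = 13.
R5 does not apply.
R6 does not apply.
R7 does not apply.
R8 applies: 13 + 4 = 17.
Final offense level: 17.
Criminal history: 8 prior points → Category III (8+).
Level 17 falls in the 16-19 band.
Grid: Level 16-19 × Category III = 1740-1980 days.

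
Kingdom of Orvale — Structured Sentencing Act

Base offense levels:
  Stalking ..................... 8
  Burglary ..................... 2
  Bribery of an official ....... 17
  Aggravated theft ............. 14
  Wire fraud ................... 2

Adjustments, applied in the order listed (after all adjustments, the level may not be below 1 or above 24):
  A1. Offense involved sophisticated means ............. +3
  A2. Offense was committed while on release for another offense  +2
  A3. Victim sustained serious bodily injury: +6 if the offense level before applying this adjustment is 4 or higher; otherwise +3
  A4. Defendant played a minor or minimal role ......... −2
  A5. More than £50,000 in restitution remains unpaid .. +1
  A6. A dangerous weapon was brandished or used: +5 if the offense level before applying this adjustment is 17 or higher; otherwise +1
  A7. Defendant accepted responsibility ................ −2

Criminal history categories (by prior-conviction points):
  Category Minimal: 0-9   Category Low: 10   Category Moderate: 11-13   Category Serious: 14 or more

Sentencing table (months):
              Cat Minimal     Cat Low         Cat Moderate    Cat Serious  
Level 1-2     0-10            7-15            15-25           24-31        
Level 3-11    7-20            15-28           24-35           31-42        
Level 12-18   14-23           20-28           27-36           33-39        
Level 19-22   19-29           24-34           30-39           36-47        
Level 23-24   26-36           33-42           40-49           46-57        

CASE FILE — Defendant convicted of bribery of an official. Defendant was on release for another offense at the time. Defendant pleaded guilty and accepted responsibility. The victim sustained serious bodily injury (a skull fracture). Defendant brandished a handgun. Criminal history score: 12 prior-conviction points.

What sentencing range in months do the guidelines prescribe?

Base offense level for bribery of an official: 17.
A2 applies: 17 + 2 = 19.
A3 applies (level before this adjustment is 19 ≥ 4, so +6): 19 + 6 = 25.
A4 does not apply.
A5 does not apply.
A6 applies (level before this adjustment is 25 ≥ 17, so +5): 25 + 5 = 30.
A7 applies: 30 − 2 = 28.
Level 28 exceeds the maximum of 24; capped at 24.
Final offense level: 24.
Criminal history: 12 prior points → Category Moderate (11-13).
Level 24 falls in the 23-24 band.
Grid: Level 23-24 × Category Moderate = 40-49 months.

40-49 months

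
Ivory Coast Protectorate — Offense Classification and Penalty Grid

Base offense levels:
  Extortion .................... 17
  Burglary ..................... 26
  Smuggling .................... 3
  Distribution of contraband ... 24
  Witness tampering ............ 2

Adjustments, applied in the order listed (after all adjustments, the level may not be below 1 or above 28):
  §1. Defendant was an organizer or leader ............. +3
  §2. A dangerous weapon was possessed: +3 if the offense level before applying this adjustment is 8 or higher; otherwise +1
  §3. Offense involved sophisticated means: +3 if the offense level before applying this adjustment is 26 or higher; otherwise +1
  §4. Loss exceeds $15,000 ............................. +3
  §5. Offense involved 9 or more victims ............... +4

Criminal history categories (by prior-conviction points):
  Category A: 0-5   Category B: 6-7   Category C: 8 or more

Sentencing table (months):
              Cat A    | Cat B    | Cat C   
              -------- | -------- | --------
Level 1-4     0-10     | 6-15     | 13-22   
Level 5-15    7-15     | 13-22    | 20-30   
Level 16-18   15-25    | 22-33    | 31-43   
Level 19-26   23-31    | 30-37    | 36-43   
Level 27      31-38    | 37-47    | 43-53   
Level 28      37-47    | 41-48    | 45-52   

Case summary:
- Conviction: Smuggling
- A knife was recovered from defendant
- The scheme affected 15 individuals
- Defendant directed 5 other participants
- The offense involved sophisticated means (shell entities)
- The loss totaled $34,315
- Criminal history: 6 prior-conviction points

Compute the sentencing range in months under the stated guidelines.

Base offense level for smuggling: 3.
§1 applies: 3 + 3 = 6.
§2 applies (level before this adjustment is 6 < 8, so +1): 6 + 1 = 7.
§3 applies (level before this adjustment is 7 < 26, so +1): 7 + 1 = 8.
§4 applies: 8 + 3 = 11.
§5 applies: 11 + 4 = 15.
Final offense level: 15.
Criminal history: 6 prior points → Category B (6-7).
Level 15 falls in the 5-15 band.
Grid: Level 5-15 × Category B = 13-22 months.

13-22 months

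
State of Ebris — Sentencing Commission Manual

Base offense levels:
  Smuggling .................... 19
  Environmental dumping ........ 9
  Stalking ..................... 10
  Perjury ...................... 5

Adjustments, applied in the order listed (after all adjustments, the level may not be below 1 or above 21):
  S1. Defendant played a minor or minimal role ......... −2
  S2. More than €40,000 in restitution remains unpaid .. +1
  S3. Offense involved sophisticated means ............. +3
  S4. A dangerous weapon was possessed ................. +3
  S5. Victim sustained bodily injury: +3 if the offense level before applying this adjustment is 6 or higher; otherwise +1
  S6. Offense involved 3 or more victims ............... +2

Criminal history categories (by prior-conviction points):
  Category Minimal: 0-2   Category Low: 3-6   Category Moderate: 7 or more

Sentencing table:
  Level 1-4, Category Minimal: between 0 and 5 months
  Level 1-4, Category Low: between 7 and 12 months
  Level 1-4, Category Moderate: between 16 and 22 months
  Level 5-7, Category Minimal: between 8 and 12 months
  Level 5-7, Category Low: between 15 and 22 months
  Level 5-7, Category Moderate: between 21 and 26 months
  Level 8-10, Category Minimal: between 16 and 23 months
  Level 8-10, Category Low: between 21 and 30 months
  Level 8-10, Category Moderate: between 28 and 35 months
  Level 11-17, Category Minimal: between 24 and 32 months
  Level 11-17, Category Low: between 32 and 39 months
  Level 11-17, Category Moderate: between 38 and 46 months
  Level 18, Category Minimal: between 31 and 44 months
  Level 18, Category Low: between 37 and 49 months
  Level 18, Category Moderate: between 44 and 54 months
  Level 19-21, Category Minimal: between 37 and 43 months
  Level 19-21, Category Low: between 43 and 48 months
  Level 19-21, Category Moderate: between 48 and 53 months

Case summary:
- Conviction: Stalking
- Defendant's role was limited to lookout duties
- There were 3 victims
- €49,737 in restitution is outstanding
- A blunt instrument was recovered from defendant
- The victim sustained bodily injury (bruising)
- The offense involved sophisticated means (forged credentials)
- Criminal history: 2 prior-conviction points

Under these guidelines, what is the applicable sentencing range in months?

Base offense level for stalking: 10.
S1 applies: 10 − 2 = 8.
S2 applies: 8 + 1 = 9.
S3 applies: 9 + 3 = 12.
S4 applies: 12 + 3 = 15.
S5 applies (level before this adjustment is 15 ≥ 6, so +3): 15 + 3 = 18.
S6 applies: 18 + 2 = 20.
Final offense level: 20.
Criminal history: 2 prior points → Category Minimal (0-2).
Level 20 falls in the 19-21 band.
Grid: Level 19-21 × Category Minimal = 37-43 months.

37-43 months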